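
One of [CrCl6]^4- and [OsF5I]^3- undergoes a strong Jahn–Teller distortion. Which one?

[CrCl6]^4-

[CrCl6]^4-: Summing ligand charges against the −4 overall charge gives an oxidation state of +2 for chromium. Chromium is a group-6 element; Cr(II) is therefore d⁴. Chloride is a weak-field ligand for a first-row metal, so the complex is high-spin. The t₂g³e_g¹ (high-spin) configuration has an unevenly filled e_g set; the Jahn–Teller theorem predicts a tetragonal distortion (typically axial elongation) to lift the degeneracy.
[OsF5I]^3-: Ligand charges: each fluoride is −1; each iodide is −1. With an overall charge of −3 the osmium centre must be in the +3 oxidation state. Osmium is a group-8 element; Os(III) is therefore d⁵. A 5d ion has a large Δₒ and is invariably low-spin. The d⁵ configuration leaves the e_g set evenly filled (or empty) — no strong Jahn–Teller driving force.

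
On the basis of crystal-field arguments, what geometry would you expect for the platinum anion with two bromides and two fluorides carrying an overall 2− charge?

square planar

Each bromide is −1; each fluoride is −1; balancing the −2 overall charge requires Pt(II).
Platinum is a group-10 element; Pt(II) is therefore d⁸.
With 4 monodentate ligands the coordination number is 4.
A 5d d⁸ ion has a large crystal-field splitting; square planar leaves the high-energy d_{x²−y²} orbital empty and maximises CFSE.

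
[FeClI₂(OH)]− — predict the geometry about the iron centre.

Ligand charges: each chloride is −1; each iodide is −1; each hydroxide is −1. With an overall charge of −1 the iron centre must be in the +3 oxidation state.
Group 8 minus oxidation state 3 gives a d⁵ configuration.
With 4 monodentate ligands the coordination number is 4.
Chloride, hydroxide, and iodide are weak-field ligands.
A high-spin d⁵ ion has zero CFSE in either geometry, so four ligands adopt the sterically favoured tetrahedral geometry.

tetrahedral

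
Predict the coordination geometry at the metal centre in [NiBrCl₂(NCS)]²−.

Each bromide is −1; each chloride is −1; each isothiocyanate is −1; balancing the −2 overall charge requires Ni(II).
Ni sits in group 10, so the d-electron count is 10 − 2 = 8.
Coordination number: 4.
Bromide, chloride, and isothiocyanate are weak-field ligands.
With weak-field ligands the CFSE gain from square planar is small, so a 3d d⁸ ion takes the sterically preferred tetrahedral geometry.

tetrahedral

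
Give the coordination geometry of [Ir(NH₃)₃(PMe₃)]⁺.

Ligand charges: ammonia is neutral; trimethylphosphine is neutral. With an overall charge of +1 the iridium centre must be in the +1 oxidation state.
Ir sits in group 9, so the d-electron count is 9 − 1 = 8.
With 4 monodentate ligands the coordination number is 4.
A 5d d⁸ ion has a large crystal-field splitting; square planar leaves the high-energy d_{x²−y²} orbital empty and maximises CFSE.

square planar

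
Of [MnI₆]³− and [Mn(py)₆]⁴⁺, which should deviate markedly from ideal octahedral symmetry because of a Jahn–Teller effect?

[MnI₆]³−

[MnI₆]³−: Ligand charges: each iodide is −1. With an overall charge of −3 the manganese centre must be in the +3 oxidation state. Group 7 minus oxidation state 3 gives a d⁴ configuration. Iodide is a weak-field ligand for a first-row metal, so the complex is high-spin. The t₂g³e_g¹ (high-spin) configuration has an unevenly filled e_g set; the Jahn–Teller theorem predicts a tetragonal distortion (typically axial elongation) to lift the degeneracy.
[Mn(py)₆]⁴⁺: Summing ligand charges against the +4 overall charge gives an oxidation state of +4 for manganese. Group 7 minus oxidation state 4 gives a d³ configuration. The d³ configuration leaves the e_g set evenly filled (or empty) — no strong Jahn–Teller driving force.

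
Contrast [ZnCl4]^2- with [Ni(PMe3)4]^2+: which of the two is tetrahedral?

[ZnCl4]^2-

For [ZnCl4]^2-: Ligand charges: each chloride is −1. With an overall charge of −2 the zinc centre must be in the +2 oxidation state. Zn sits in group 12, so the d-electron count is 12 − 2 = 10. A d¹⁰ ion has no crystal-field stabilisation preference between square planar and tetrahedral, so four ligands adopt the sterically favoured tetrahedral geometry. → tetrahedral.
For [Ni(PMe3)4]^2+: Ligand charges: trimethylphosphine is neutral. With an overall charge of +2 the nickel centre must be in the +2 oxidation state. Group 10 minus oxidation state 2 gives a d⁸ configuration. Trimethylphosphine is a strong-field ligand (high in the spectrochemical series). A 3d d⁸ ion with strong-field ligands gains enough CFSE to favour square planar over tetrahedral. → square planar.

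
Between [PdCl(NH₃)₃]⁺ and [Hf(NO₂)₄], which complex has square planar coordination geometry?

For [PdCl(NH₃)₃]⁺: Ligand charges: each chloride is −1; ammonia is neutral. With an overall charge of +1 the palladium centre must be in the +2 oxidation state. Palladium is a group-10 element; Pd(II) is therefore d⁸. A 4d d⁸ ion has a large crystal-field splitting; square planar leaves the high-energy d_{x²−y²} orbital empty and maximises CFSE. → square planar.
For [Hf(NO₂)₄]: Summing ligand charges against the 0 overall charge gives an oxidation state of +4 for hafnium. Group 4 minus oxidation state 4 gives a d⁰ configuration. A d⁰ ion has no crystal-field stabilisation preference between square planar and tetrahedral, so four ligands adopt the sterically favoured tetrahedral geometry. → tetrahedral.

[PdCl(NH₃)₃]⁺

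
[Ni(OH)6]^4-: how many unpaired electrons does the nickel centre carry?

Each hydroxide is −1; balancing the −4 overall charge requires Ni(II).
Nickel is a group-10 element; Ni(II) is therefore d⁸.
In an octahedral field the d⁸ configuration is t₂g⁶e_g² (only one arrangement possible), giving 2 unpaired electrons.

2 unpaired electrons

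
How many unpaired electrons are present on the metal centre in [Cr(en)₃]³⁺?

3

Ligand charges: ethylenediamine is neutral. With an overall charge of +3 the chromium centre must be in the +3 oxidation state.
Cr sits in group 6, so the d-electron count is 6 − 3 = 3.
Counting donor atoms: 3×ethylenediamine (bidentate) → 6 donors. Coordination number = 6.
In an octahedral field the d³ configuration is t₂g³e_g⁰ (only one arrangement possible), giving 3 unpaired electrons.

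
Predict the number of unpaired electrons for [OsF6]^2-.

Each fluoride is −1; balancing the −2 overall charge requires Os(IV).
Os sits in group 8, so the d-electron count is 8 − 4 = 4.
The spin state decides the count: a 5d ion has a large Δₒ and is invariably low-spin.
An octahedral low-spin d⁴ ion is t₂g⁴e_g⁰, giving 2 unpaired electrons.

2 unpaired electrons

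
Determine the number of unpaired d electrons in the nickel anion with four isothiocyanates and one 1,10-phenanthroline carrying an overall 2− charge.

2 unpaired electrons

Summing ligand charges against the −2 overall charge gives an oxidation state of +2 for nickel.
Group 10 minus oxidation state 2 gives a d⁸ configuration.
Counting donor atoms: 4×isothiocyanate (monodentate) → 4 donors; 1×1,10-phenanthroline (bidentate) → 2 donors. Coordination number = 6.
In an octahedral field the d⁸ configuration is t₂g⁶e_g² (only one arrangement possible), giving 2 unpaired electrons.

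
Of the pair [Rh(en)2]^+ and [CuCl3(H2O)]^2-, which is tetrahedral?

For [Rh(en)2]^+: Ethylenediamine is neutral; balancing the +1 overall charge requires Rh(I). Group 9 minus oxidation state 1 gives a d⁸ configuration. A 4d d⁸ ion has a large crystal-field splitting; square planar leaves the high-energy d_{x²−y²} orbital empty and maximises CFSE. → square planar.
For [CuCl3(H2O)]^2-: Ligand charges: each chloride is −1; water is neutral. With an overall charge of −2 the copper centre must be in the +1 oxidation state. Cu sits in group 11, so the d-electron count is 11 − 1 = 10. A d¹⁰ ion has no crystal-field stabilisation preference between square planar and tetrahedral, so four ligands adopt the sterically favoured tetrahedral geometry. → tetrahedral.

[CuCl3(H2O)]^2-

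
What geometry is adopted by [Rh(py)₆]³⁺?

Summing ligand charges against the +3 overall charge gives an oxidation state of +3 for rhodium.
Rhodium is a group-9 element; Rh(III) is therefore d⁶.
With 6 monodentate ligands the coordination number is 6.
Six donors around a single metal centre give an octahedral coordination sphere.

octahedral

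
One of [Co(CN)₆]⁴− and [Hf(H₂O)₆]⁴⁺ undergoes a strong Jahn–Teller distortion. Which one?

[Co(CN)₆]⁴−: Each cyanide is −1; balancing the −4 overall charge requires Co(II). Co sits in group 9, so the d-electron count is 9 − 2 = 7. Cyanide is a strong-field ligand (high in the spectrochemical series) for a first-row metal, so the complex is low-spin. The t₂g⁶e_g¹ (low-spin) configuration has an unevenly filled e_g set; the Jahn–Teller theorem predicts a tetragonal distortion (typically axial elongation) to lift the degeneracy.
[Hf(H₂O)₆]⁴⁺: Summing ligand charges against the +4 overall charge gives an oxidation state of +4 for hafnium. Hafnium is a group-4 element; Hf(IV) is therefore d⁰. The d⁰ configuration leaves the e_g set evenly filled (or empty) — no strong Jahn–Teller driving force.

[Co(CN)₆]⁴−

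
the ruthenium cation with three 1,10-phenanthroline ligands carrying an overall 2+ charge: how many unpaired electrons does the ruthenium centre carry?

1,10-phenanthroline is neutral; balancing the +2 overall charge requires Ru(II).
Group 8 minus oxidation state 2 gives a d⁶ configuration.
Counting donor atoms: 3×1,10-phenanthroline (bidentate) → 6 donors. Coordination number = 6.
The spin state decides the count: a 4d ion has a large Δₒ and is invariably low-spin.
An octahedral low-spin d⁶ ion is t₂g⁶e_g⁰, giving 0 unpaired electrons.

0 unpaired electrons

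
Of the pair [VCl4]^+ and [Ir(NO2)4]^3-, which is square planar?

[Ir(NO2)4]^3-

For [VCl4]^+: Ligand charges: each chloride is −1. With an overall charge of +1 the vanadium centre must be in the +5 oxidation state. V sits in group 5, so the d-electron count is 5 − 5 = 0. A d⁰ ion has no crystal-field stabilisation preference between square planar and tetrahedral, so four ligands adopt the sterically favoured tetrahedral geometry. → tetrahedral.
For [Ir(NO2)4]^3-: Summing ligand charges against the −3 overall charge gives an oxidation state of +1 for iridium. Ir sits in group 9, so the d-electron count is 9 − 1 = 8. A 5d d⁸ ion has a large crystal-field splitting; square planar leaves the high-energy d_{x²−y²} orbital empty and maximises CFSE. → square planar.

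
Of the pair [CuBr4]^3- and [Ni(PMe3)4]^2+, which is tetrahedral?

For [CuBr4]^3-: Each bromide is −1; balancing the −3 overall charge requires Cu(I). Group 11 minus oxidation state 1 gives a d¹⁰ configuration. A d¹⁰ ion has no crystal-field stabilisation preference between square planar and tetrahedral, so four ligands adopt the sterically favoured tetrahedral geometry. → tetrahedral.
For [Ni(PMe3)4]^2+: Ligand charges: trimethylphosphine is neutral. With an overall charge of +2 the nickel centre must be in the +2 oxidation state. Nickel is a group-10 element; Ni(II) is therefore d⁸. Trimethylphosphine is a strong-field ligand (high in the spectrochemical series). A 3d d⁸ ion with strong-field ligands gains enough CFSE to favour square planar over tetrahedral. → square planar.

[CuBr4]^3-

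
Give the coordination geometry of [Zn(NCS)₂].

Each isothiocyanate is −1; balancing the 0 overall charge requires Zn(II).
Group 12 minus oxidation state 2 gives a d¹⁰ configuration.
Coordination number: 2.
A d¹⁰ ion with only two ligands adopts a linear arrangement (sp hybridisation; no CFSE preference).

linear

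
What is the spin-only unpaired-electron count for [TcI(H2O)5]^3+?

Summing ligand charges against the +3 overall charge gives an oxidation state of +4 for technetium.
Tc sits in group 7, so the d-electron count is 7 − 4 = 3.
In an octahedral field the d³ configuration is t₂g³e_g⁰ (only one arrangement possible), giving 3 unpaired electrons.

3 unpaired electrons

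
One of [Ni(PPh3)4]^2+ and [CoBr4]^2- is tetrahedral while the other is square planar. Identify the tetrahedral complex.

[CoBr4]^2-

For [Ni(PPh3)4]^2+: Ligand charges: triphenylphosphine is neutral. With an overall charge of +2 the nickel centre must be in the +2 oxidation state. Group 10 minus oxidation state 2 gives a d⁸ configuration. Triphenylphosphine is a strong-field ligand (high in the spectrochemical series). A 3d d⁸ ion with strong-field ligands gains enough CFSE to favour square planar over tetrahedral. → square planar.
For [CoBr4]^2-: Summing ligand charges against the −2 overall charge gives an oxidation state of +2 for cobalt. Cobalt is a group-9 element; Co(II) is therefore d⁷. For a high-spin 3d d⁷ ion with weak-field ligands the small Δₜ gives little square-planar CFSE advantage, so four ligands adopt the sterically favoured tetrahedral geometry. → tetrahedral.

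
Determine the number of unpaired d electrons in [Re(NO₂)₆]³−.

2 unpaired electrons

Ligand charges: each nitro (N-bound nitrite) is −1. With an overall charge of −3 the rhenium centre must be in the +3 oxidation state.
Group 7 minus oxidation state 3 gives a d⁴ configuration.
The spin state decides the count: a 5d ion has a large Δₒ and is invariably low-spin.
An octahedral low-spin d⁴ ion is t₂g⁴e_g⁰, giving 2 unpaired electrons.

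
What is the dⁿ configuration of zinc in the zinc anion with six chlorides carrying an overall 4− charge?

d10

Ligand charges: each chloride is −1. With an overall charge of −4 the zinc centre must be in the +2 oxidation state.
Zn sits in group 12, so the d-electron count is 12 − 2 = 10.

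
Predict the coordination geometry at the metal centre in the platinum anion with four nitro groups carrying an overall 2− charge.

square planar

Each nitro (N-bound nitrite) is −1; balancing the −2 overall charge requires Pt(II).
Group 10 minus oxidation state 2 gives a d⁸ configuration.
With 4 monodentate ligands the coordination number is 4.
A 5d d⁸ ion has a large crystal-field splitting; square planar leaves the high-energy d_{x²−y²} orbital empty and maximises CFSE.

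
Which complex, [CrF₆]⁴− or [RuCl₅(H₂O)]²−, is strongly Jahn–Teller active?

[CrF₆]⁴−: Each fluoride is −1; balancing the −4 overall charge requires Cr(II). Chromium is a group-6 element; Cr(II) is therefore d⁴. Fluoride is a weak-field ligand for a first-row metal, so the complex is high-spin. The t₂g³e_g¹ (high-spin) configuration has an unevenly filled e_g set; the Jahn–Teller theorem predicts a tetragonal distortion (typically axial elongation) to lift the degeneracy.
[RuCl₅(H₂O)]²−: Ligand charges: each chloride is −1; water is neutral. With an overall charge of −2 the ruthenium centre must be in the +3 oxidation state. Ruthenium is a group-8 element; Ru(III) is therefore d⁵. A 4d ion has a large Δₒ and is invariably low-spin. The d⁵ configuration leaves the e_g set evenly filled (or empty) — no strong Jahn–Teller driving force.

[CrF₆]⁴−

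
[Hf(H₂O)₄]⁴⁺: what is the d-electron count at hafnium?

Ligand charges: water is neutral. With an overall charge of +4 the hafnium centre must be in the +4 oxidation state.
Hafnium is a group-4 element; Hf(IV) is therefore d⁰.

d0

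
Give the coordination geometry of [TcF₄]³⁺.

tetrahedral

Ligand charges: each fluoride is −1. With an overall charge of +3 the technetium centre must be in the +7 oxidation state.
Group 7 minus oxidation state 7 gives a d⁰ configuration.
With 4 monodentate ligands the coordination number is 4.
A d⁰ ion has no crystal-field stabilisation preference between square planar and tetrahedral, so four ligands adopt the sterically favoured tetrahedral geometry.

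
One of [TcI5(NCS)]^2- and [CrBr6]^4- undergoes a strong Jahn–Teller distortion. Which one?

[CrBr6]^4-

[TcI5(NCS)]^2-: Each iodide is −1; each isothiocyanate is −1; balancing the −2 overall charge requires Tc(IV). Group 7 minus oxidation state 4 gives a d³ configuration. The d³ configuration leaves the e_g set evenly filled (or empty) — no strong Jahn–Teller driving force.
[CrBr6]^4-: Each bromide is −1; balancing the −4 overall charge requires Cr(II). Cr sits in group 6, so the d-electron count is 6 − 2 = 4. Bromide is a weak-field ligand for a first-row metal, so the complex is high-spin. The t₂g³e_g¹ (high-spin) configuration has an unevenly filled e_g set; the Jahn–Teller theorem predicts a tetragonal distortion (typically axial elongation) to lift the degeneracy.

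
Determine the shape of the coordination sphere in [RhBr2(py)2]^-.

Summing ligand charges against the −1 overall charge gives an oxidation state of +1 for rhodium.
Rh sits in group 9, so the d-electron count is 9 − 1 = 8.
Coordination number: 4.
A 4d d⁸ ion has a large crystal-field splitting; square planar leaves the high-energy d_{x²−y²} orbital empty and maximises CFSE.

square planar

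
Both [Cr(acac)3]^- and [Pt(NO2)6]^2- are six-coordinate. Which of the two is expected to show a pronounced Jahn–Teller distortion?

[Cr(acac)3]^-

[Cr(acac)3]^-: Summing ligand charges against the −1 overall charge gives an oxidation state of +2 for chromium. Cr sits in group 6, so the d-electron count is 6 − 2 = 4. Acetylacetonate is a weak-field ligand for a first-row metal, so the complex is high-spin. The t₂g³e_g¹ (high-spin) configuration has an unevenly filled e_g set; the Jahn–Teller theorem predicts a tetragonal distortion (typically axial elongation) to lift the degeneracy.
[Pt(NO2)6]^2-: Ligand charges: each nitro (N-bound nitrite) is −1. With an overall charge of −2 the platinum centre must be in the +4 oxidation state. Group 10 minus oxidation state 4 gives a d⁶ configuration. A 5d ion has a large Δₒ and is invariably low-spin. The d⁶ configuration leaves the e_g set evenly filled (or empty) — no strong Jahn–Teller driving force.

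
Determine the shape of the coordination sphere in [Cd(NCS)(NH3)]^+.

linear

Summing ligand charges against the +1 overall charge gives an oxidation state of +2 for cadmium.
Cd sits in group 12, so the d-electron count is 12 − 2 = 10.
With 2 monodentate ligands the coordination number is 2.
A d¹⁰ ion with only two ligands adopts a linear arrangement (sp hybridisation; no CFSE preference).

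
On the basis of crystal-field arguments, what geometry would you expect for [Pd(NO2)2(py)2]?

Summing ligand charges against the 0 overall charge gives an oxidation state of +2 for palladium.
Pd sits in group 10, so the d-electron count is 10 − 2 = 8.
Coordination number: 4.
A 4d d⁸ ion has a large crystal-field splitting; square planar leaves the high-energy d_{x²−y²} orbital empty and maximises CFSE.

square planar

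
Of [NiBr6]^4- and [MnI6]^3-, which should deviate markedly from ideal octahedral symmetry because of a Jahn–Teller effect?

[NiBr6]^4-: Each bromide is −1; balancing the −4 overall charge requires Ni(II). Nickel is a group-10 element; Ni(II) is therefore d⁸. The d⁸ configuration leaves the e_g set evenly filled (or empty) — no strong Jahn–Teller driving force.
[MnI6]^3-: Ligand charges: each iodide is −1. With an overall charge of −3 the manganese centre must be in the +3 oxidation state. Group 7 minus oxidation state 3 gives a d⁴ configuration. Iodide is a weak-field ligand for a first-row metal, so the complex is high-spin. The t₂g³e_g¹ (high-spin) configuration has an unevenly filled e_g set; the Jahn–Teller theorem predicts a tetragonal distortion (typically axial elongation) to lift the degeneracy.

[MnI6]^3-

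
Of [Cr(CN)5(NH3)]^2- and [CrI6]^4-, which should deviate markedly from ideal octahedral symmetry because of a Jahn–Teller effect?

[Cr(CN)5(NH3)]^2-: Each cyanide is −1; ammonia is neutral; balancing the −2 overall charge requires Cr(III). Cr sits in group 6, so the d-electron count is 6 − 3 = 3. The d³ configuration leaves the e_g set evenly filled (or empty) — no strong Jahn–Teller driving force.
[CrI6]^4-: Each iodide is −1; balancing the −4 overall charge requires Cr(II). Cr sits in group 6, so the d-electron count is 6 − 2 = 4. Iodide is a weak-field ligand for a first-row metal, so the complex is high-spin. The t₂g³e_g¹ (high-spin) configuration has an unevenly filled e_g set; the Jahn–Teller theorem predicts a tetragonal distortion (typically axial elongation) to lift the degeneracy.

[CrI6]^4-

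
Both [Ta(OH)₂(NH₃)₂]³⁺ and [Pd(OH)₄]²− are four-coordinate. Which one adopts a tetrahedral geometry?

[Ta(OH)₂(NH₃)₂]³⁺

For [Ta(OH)₂(NH₃)₂]³⁺: Ligand charges: each hydroxide is −1; ammonia is neutral. With an overall charge of +3 the tantalum centre must be in the +5 oxidation state. Tantalum is a group-5 element; Ta(V) is therefore d⁰. A d⁰ ion has no crystal-field stabilisation preference between square planar and tetrahedral, so four ligands adopt the sterically favoured tetrahedral geometry. → tetrahedral.
For [Pd(OH)₄]²−: Each hydroxide is −1; balancing the −2 overall charge requires Pd(II). Pd sits in group 10, so the d-electron count is 10 − 2 = 8. A 4d d⁸ ion has a large crystal-field splitting; square planar leaves the high-energy d_{x²−y²} orbital empty and maximises CFSE. → square planar.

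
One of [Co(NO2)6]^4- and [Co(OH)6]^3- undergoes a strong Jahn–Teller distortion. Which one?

[Co(NO2)6]^4-: Ligand charges: each nitro (N-bound nitrite) is −1. With an overall charge of −4 the cobalt centre must be in the +2 oxidation state. Co sits in group 9, so the d-electron count is 9 − 2 = 7. Nitro (N-bound nitrite) is a strong-field ligand (high in the spectrochemical series) for a first-row metal, so the complex is low-spin. The t₂g⁶e_g¹ (low-spin) configuration has an unevenly filled e_g set; the Jahn–Teller theorem predicts a tetragonal distortion (typically axial elongation) to lift the degeneracy.
[Co(OH)6]^3-: Ligand charges: each hydroxide is −1. With an overall charge of −3 the cobalt centre must be in the +3 oxidation state. Cobalt is a group-9 element; Co(III) is therefore d⁶. Co(III) has an exceptionally large octahedral splitting and is low-spin with essentially every ligand except fluoride. The d⁶ configuration leaves the e_g set evenly filled (or empty) — no strong Jahn–Teller driving force.

[Co(NO2)6]^4-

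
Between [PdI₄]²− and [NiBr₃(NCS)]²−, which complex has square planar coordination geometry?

[PdI₄]²−

For [PdI₄]²−: Each iodide is −1; balancing the −2 overall charge requires Pd(II). Palladium is a group-10 element; Pd(II) is therefore d⁸. A 4d d⁸ ion has a large crystal-field splitting; square planar leaves the high-energy d_{x²−y²} orbital empty and maximises CFSE. → square planar.
For [NiBr₃(NCS)]²−: Summing ligand charges against the −2 overall charge gives an oxidation state of +2 for nickel. Ni sits in group 10, so the d-electron count is 10 − 2 = 8. Bromide and isothiocyanate are weak-field ligands. With weak-field ligands the CFSE gain from square planar is small, so a 3d d⁸ ion takes the sterically preferred tetrahedral geometry. → tetrahedral.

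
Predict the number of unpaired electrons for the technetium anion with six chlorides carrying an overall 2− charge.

Each chloride is −1; balancing the −2 overall charge requires Tc(IV).
Tc sits in group 7, so the d-electron count is 7 − 4 = 3.
In an octahedral field the d³ configuration is t₂g³e_g⁰ (only one arrangement possible), giving 3 unpaired electrons.

3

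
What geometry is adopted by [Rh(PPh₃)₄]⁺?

Summing ligand charges against the +1 overall charge gives an oxidation state of +1 for rhodium.
Rh sits in group 9, so the d-electron count is 9 − 1 = 8.
With 4 monodentate ligands the coordination number is 4.
A 4d d⁸ ion has a large crystal-field splitting; square planar leaves the high-energy d_{x²−y²} orbital empty and maximises CFSE.

square planar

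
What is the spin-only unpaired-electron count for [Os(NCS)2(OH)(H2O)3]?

1 unpaired electron

Each isothiocyanate is −1; each hydroxide is −1; water is neutral; balancing the 0 overall charge requires Os(III).
Group 8 minus oxidation state 3 gives a d⁵ configuration.
The spin state decides the count: a 5d ion has a large Δₒ and is invariably low-spin.
An octahedral low-spin d⁵ ion is t₂g⁵e_g⁰, giving 1 unpaired electron.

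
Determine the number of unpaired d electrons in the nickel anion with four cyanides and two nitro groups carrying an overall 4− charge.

Each cyanide is −1; each nitro (N-bound nitrite) is −1; balancing the −4 overall charge requires Ni(II).
Ni sits in group 10, so the d-electron count is 10 − 2 = 8.
In an octahedral field the d⁸ configuration is t₂g⁶e_g² (only one arrangement possible), giving 2 unpaired electrons.

2 unpaired electrons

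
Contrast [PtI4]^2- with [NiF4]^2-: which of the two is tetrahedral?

For [PtI4]^2-: Summing ligand charges against the −2 overall charge gives an oxidation state of +2 for platinum. Platinum is a group-10 element; Pt(II) is therefore d⁸. A 5d d⁸ ion has a large crystal-field splitting; square planar leaves the high-energy d_{x²−y²} orbital empty and maximises CFSE. → square planar.
For [NiF4]^2-: Ligand charges: each fluoride is −1. With an overall charge of −2 the nickel centre must be in the +2 oxidation state. Nickel is a group-10 element; Ni(II) is therefore d⁸. Fluoride is a weak-field ligand. With weak-field ligands the CFSE gain from square planar is small, so a 3d d⁸ ion takes the sterically preferred tetrahedral geometry. → tetrahedral.

[NiF4]^2-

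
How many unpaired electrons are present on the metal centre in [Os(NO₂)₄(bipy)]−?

Each nitro (N-bound nitrite) is −1; 2,2′-bipyridine is neutral; balancing the −1 overall charge requires Os(III).
Os sits in group 8, so the d-electron count is 8 − 3 = 5.
Counting donor atoms: 4×nitro (N-bound nitrite) (monodentate) → 4 donors; 1×2,2′-bipyridine (bidentate) → 2 donors. Coordination number = 6.
The spin state decides the count: a 5d ion has a large Δₒ and is invariably low-spin.
An octahedral low-spin d⁵ ion is t₂g⁵e_g⁰, giving 1 unpaired electron.

1 unpaired electron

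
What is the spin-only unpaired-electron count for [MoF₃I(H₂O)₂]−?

3

Ligand charges: each fluoride is −1; each iodide is −1; water is neutral. With an overall charge of −1 the molybdenum centre must be in the +3 oxidation state.
Molybdenum is a group-6 element; Mo(III) is therefore d³.
In an octahedral field the d³ configuration is t₂g³e_g⁰ (only one arrangement possible), giving 3 unpaired electrons.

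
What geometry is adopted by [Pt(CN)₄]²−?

Summing ligand charges against the −2 overall charge gives an oxidation state of +2 for platinum.
Pt sits in group 10, so the d-electron count is 10 − 2 = 8.
Coordination number: 4.
A 5d d⁸ ion has a large crystal-field splitting; square planar leaves the high-energy d_{x²−y²} orbital empty and maximises CFSE.

square planar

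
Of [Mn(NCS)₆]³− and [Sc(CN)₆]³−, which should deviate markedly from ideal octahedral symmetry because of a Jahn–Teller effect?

[Mn(NCS)₆]³−

[Mn(NCS)₆]³−: Ligand charges: each isothiocyanate is −1. With an overall charge of −3 the manganese centre must be in the +3 oxidation state. Group 7 minus oxidation state 3 gives a d⁴ configuration. Isothiocyanate is a weak-field ligand for a first-row metal, so the complex is high-spin. The t₂g³e_g¹ (high-spin) configuration has an unevenly filled e_g set; the Jahn–Teller theorem predicts a tetragonal distortion (typically axial elongation) to lift the degeneracy.
[Sc(CN)₆]³−: Each cyanide is −1; balancing the −3 overall charge requires Sc(III). Group 3 minus oxidation state 3 gives a d⁰ configuration. The d⁰ configuration leaves the e_g set evenly filled (or empty) — no strong Jahn–Teller driving force.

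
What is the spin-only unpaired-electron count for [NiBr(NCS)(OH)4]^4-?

2 unpaired electrons

Summing ligand charges against the −4 overall charge gives an oxidation state of +2 for nickel.
Group 10 minus oxidation state 2 gives a d⁸ configuration.
In an octahedral field the d⁸ configuration is t₂g⁶e_g² (only one arrangement possible), giving 2 unpaired electrons.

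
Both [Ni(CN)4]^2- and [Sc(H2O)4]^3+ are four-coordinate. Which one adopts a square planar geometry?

For [Ni(CN)4]^2-: Ligand charges: each cyanide is −1. With an overall charge of −2 the nickel centre must be in the +2 oxidation state. Ni sits in group 10, so the d-electron count is 10 − 2 = 8. Cyanide is a strong-field ligand (high in the spectrochemical series). A 3d d⁸ ion with strong-field ligands gains enough CFSE to favour square planar over tetrahedral. → square planar.
For [Sc(H2O)4]^3+: Summing ligand charges against the +3 overall charge gives an oxidation state of +3 for scandium. Group 3 minus oxidation state 3 gives a d⁰ configuration. A d⁰ ion has no crystal-field stabilisation preference between square planar and tetrahedral, so four ligands adopt the sterically favoured tetrahedral geometry. → tetrahedral.

[Ni(CN)4]^2-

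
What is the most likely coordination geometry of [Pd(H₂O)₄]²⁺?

square planar

Summing ligand charges against the +2 overall charge gives an oxidation state of +2 for palladium.
Group 10 minus oxidation state 2 gives a d⁸ configuration.
Coordination number: 4.
A 4d d⁸ ion has a large crystal-field splitting; square planar leaves the high-energy d_{x²−y²} orbital empty and maximises CFSE.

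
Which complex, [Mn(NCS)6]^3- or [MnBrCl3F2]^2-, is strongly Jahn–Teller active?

[Mn(NCS)6]^3-

[Mn(NCS)6]^3-: Summing ligand charges against the −3 overall charge gives an oxidation state of +3 for manganese. Manganese is a group-7 element; Mn(III) is therefore d⁴. Isothiocyanate is a weak-field ligand for a first-row metal, so the complex is high-spin. The t₂g³e_g¹ (high-spin) configuration has an unevenly filled e_g set; the Jahn–Teller theorem predicts a tetragonal distortion (typically axial elongation) to lift the degeneracy.
[MnBrCl3F2]^2-: Ligand charges: each bromide is −1; each chloride is −1; each fluoride is −1. With an overall charge of −2 the manganese centre must be in the +4 oxidation state. Group 7 minus oxidation state 4 gives a d³ configuration. The d³ configuration leaves the e_g set evenly filled (or empty) — no strong Jahn–Teller driving force.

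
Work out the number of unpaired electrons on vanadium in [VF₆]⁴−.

Summing ligand charges against the −4 overall charge gives an oxidation state of +2 for vanadium.
V sits in group 5, so the d-electron count is 5 − 2 = 3.
In an octahedral field the d³ configuration is t₂g³e_g⁰ (only one arrangement possible), giving 3 unpaired electrons.

3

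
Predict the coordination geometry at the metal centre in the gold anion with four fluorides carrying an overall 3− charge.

tetrahedral

Ligand charges: each fluoride is −1. With an overall charge of −3 the gold centre must be in the +1 oxidation state.
Gold is a group-11 element; Au(I) is therefore d¹⁰.
With 4 monodentate ligands the coordination number is 4.
A d¹⁰ ion has no crystal-field stabilisation preference between square planar and tetrahedral, so four ligands adopt the sterically favoured tetrahedral geometry.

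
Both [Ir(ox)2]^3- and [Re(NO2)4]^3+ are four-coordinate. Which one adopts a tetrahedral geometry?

[Re(NO2)4]^3+

For [Ir(ox)2]^3-: Summing ligand charges against the −3 overall charge gives an oxidation state of +1 for iridium. Ir sits in group 9, so the d-electron count is 9 − 1 = 8. A 5d d⁸ ion has a large crystal-field splitting; square planar leaves the high-energy d_{x²−y²} orbital empty and maximises CFSE. → square planar.
For [Re(NO2)4]^3+: Ligand charges: each nitro (N-bound nitrite) is −1. With an overall charge of +3 the rhenium centre must be in the +7 oxidation state. Re sits in group 7, so the d-electron count is 7 − 7 = 0. A d⁰ ion has no crystal-field stabilisation preference between square planar and tetrahedral, so four ligands adopt the sterically favoured tetrahedral geometry. → tetrahedral.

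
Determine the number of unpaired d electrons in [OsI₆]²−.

Ligand charges: each iodide is −1. With an overall charge of −2 the osmium centre must be in the +4 oxidation state.
Osmium is a group-8 element; Os(IV) is therefore d⁴.
The spin state decides the count: a 5d ion has a large Δₒ and is invariably low-spin.
An octahedral low-spin d⁴ ion is t₂g⁴e_g⁰, giving 2 unpaired electrons.

2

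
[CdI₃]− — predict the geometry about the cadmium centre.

Summing ligand charges against the −1 overall charge gives an oxidation state of +2 for cadmium.
Cd sits in group 12, so the d-electron count is 12 − 2 = 10.
Coordination number: 3.
Three ligands around a d¹⁰ centre minimise repulsion in a trigonal-planar arrangement.

trigonal planar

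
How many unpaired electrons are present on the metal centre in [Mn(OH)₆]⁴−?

5

Ligand charges: each hydroxide is −1. With an overall charge of −4 the manganese centre must be in the +2 oxidation state.
Mn sits in group 7, so the d-electron count is 7 − 2 = 5.
The spin state decides the count: Hydroxide is a weak-field ligand for a first-row metal, so the complex is high-spin.
An octahedral high-spin d⁵ ion is t₂g³e_g², giving 5 unpaired electrons.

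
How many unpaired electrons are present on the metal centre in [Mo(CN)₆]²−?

2 unpaired electrons

Each cyanide is −1; balancing the −2 overall charge requires Mo(IV).
Group 6 minus oxidation state 4 gives a d² configuration.
In an octahedral field the d² configuration is t₂g²e_g⁰ (only one arrangement possible), giving 2 unpaired electrons.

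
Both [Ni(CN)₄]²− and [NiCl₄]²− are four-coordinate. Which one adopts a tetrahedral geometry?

For [Ni(CN)₄]²−: Ligand charges: each cyanide is −1. With an overall charge of −2 the nickel centre must be in the +2 oxidation state. Ni sits in group 10, so the d-electron count is 10 − 2 = 8. Cyanide is a strong-field ligand (high in the spectrochemical series). A 3d d⁸ ion with strong-field ligands gains enough CFSE to favour square planar over tetrahedral. → square planar.
For [NiCl₄]²−: Ligand charges: each chloride is −1. With an overall charge of −2 the nickel centre must be in the +2 oxidation state. Ni sits in group 10, so the d-electron count is 10 − 2 = 8. Chloride is a weak-field ligand. With weak-field ligands the CFSE gain from square planar is small, so a 3d d⁸ ion takes the sterically preferred tetrahedral geometry. → tetrahedral.

[NiCl₄]²−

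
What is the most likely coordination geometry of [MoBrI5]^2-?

Summing ligand charges against the −2 overall charge gives an oxidation state of +4 for molybdenum.
Molybdenum is a group-6 element; Mo(IV) is therefore d².
With 6 monodentate ligands the coordination number is 6.
Six donors around a single metal centre give an octahedral coordination sphere.

octahedral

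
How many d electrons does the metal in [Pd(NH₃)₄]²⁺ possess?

Ammonia is neutral; balancing the +2 overall charge requires Pd(II).
Group 10 minus oxidation state 2 gives a d⁸ configuration.

d8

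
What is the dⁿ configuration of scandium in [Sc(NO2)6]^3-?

d0

Each nitro (N-bound nitrite) is −1; balancing the −3 overall charge requires Sc(III).
Sc sits in group 3, so the d-electron count is 3 − 3 = 0.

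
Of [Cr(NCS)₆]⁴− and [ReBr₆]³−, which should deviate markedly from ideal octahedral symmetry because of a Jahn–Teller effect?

[Cr(NCS)₆]⁴−: Summing ligand charges against the −4 overall charge gives an oxidation state of +2 for chromium. Cr sits in group 6, so the d-electron count is 6 − 2 = 4. Isothiocyanate is a weak-field ligand for a first-row metal, so the complex is high-spin. The t₂g³e_g¹ (high-spin) configuration has an unevenly filled e_g set; the Jahn–Teller theorem predicts a tetragonal distortion (typically axial elongation) to lift the degeneracy.
[ReBr₆]³−: Summing ligand charges against the −3 overall charge gives an oxidation state of +3 for rhenium. Rhenium is a group-7 element; Re(III) is therefore d⁴. A 5d ion has a large Δₒ and is invariably low-spin. The d⁴ configuration leaves the e_g set evenly filled (or empty) — no strong Jahn–Teller driving force.

[Cr(NCS)₆]⁴−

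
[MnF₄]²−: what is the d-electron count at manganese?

d⁵

Each fluoride is −1; balancing the −2 overall charge requires Mn(II).
Group 7 minus oxidation state 2 gives a d⁵ configuration.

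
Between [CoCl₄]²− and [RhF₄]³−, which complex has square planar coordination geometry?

[RhF₄]³−

For [CoCl₄]²−: Summing ligand charges against the −2 overall charge gives an oxidation state of +2 for cobalt. Co sits in group 9, so the d-electron count is 9 − 2 = 7. For a high-spin 3d d⁷ ion with weak-field ligands the small Δₜ gives little square-planar CFSE advantage, so four ligands adopt the sterically favoured tetrahedral geometry. → tetrahedral.
For [RhF₄]³−: Each fluoride is −1; balancing the −3 overall charge requires Rh(I). Group 9 minus oxidation state 1 gives a d⁸ configuration. A 4d d⁸ ion has a large crystal-field splitting; square planar leaves the high-energy d_{x²−y²} orbital empty and maximises CFSE. → square planar.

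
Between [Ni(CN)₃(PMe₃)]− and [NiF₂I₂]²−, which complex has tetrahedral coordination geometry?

For [Ni(CN)₃(PMe₃)]−: Ligand charges: each cyanide is −1; trimethylphosphine is neutral. With an overall charge of −1 the nickel centre must be in the +2 oxidation state. Group 10 minus oxidation state 2 gives a d⁸ configuration. Cyanide and trimethylphosphine are strong-field ligands (high in the spectrochemical series). A 3d d⁸ ion with strong-field ligands gains enough CFSE to favour square planar over tetrahedral. → square planar.
For [NiF₂I₂]²−: Summing ligand charges against the −2 overall charge gives an oxidation state of +2 for nickel. Ni sits in group 10, so the d-electron count is 10 − 2 = 8. Fluoride and iodide are weak-field ligands. With weak-field ligands the CFSE gain from square planar is small, so a 3d d⁸ ion takes the sterically preferred tetrahedral geometry. → tetrahedral.

[NiF₂I₂]²−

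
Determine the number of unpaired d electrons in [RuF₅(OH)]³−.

Ligand charges: each fluoride is −1; each hydroxide is −1. With an overall charge of −3 the ruthenium centre must be in the +3 oxidation state.
Group 8 minus oxidation state 3 gives a d⁵ configuration.
The spin state decides the count: a 4d ion has a large Δₒ and is invariably low-spin.
An octahedral low-spin d⁵ ion is t₂g⁵e_g⁰, giving 1 unpaired electron.

1 unpaired electron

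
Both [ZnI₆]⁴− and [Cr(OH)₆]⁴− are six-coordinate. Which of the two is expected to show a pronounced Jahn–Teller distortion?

[Cr(OH)₆]⁴−

[ZnI₆]⁴−: Each iodide is −1; balancing the −4 overall charge requires Zn(II). Zn sits in group 12, so the d-electron count is 12 − 2 = 10. The d¹⁰ configuration leaves the e_g set evenly filled (or empty) — no strong Jahn–Teller driving force.
[Cr(OH)₆]⁴−: Summing ligand charges against the −4 overall charge gives an oxidation state of +2 for chromium. Cr sits in group 6, so the d-electron count is 6 − 2 = 4. Hydroxide is a weak-field ligand for a first-row metal, so the complex is high-spin. The t₂g³e_g¹ (high-spin) configuration has an unevenly filled e_g set; the Jahn–Teller theorem predicts a tetragonal distortion (typically axial elongation) to lift the degeneracy.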